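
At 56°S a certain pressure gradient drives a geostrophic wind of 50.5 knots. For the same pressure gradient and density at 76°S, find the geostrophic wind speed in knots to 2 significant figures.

43 knots

With the same pressure gradient and density, V_g ∝ 1/f ∝ 1/sin φ.
V₂ = V₁ · sin φ₁ / sin φ₂ = 50.5 × sin 56° / sin 76°
V₂ = 50.5 × 0.8290/0.9703 = 43 knots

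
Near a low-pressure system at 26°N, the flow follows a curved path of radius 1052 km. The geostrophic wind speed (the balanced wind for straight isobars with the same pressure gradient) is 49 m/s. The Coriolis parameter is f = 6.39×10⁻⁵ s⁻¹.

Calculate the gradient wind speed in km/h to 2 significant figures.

Around a low, centrifugal force acts outward with Coriolis, so pressure-gradient force balances both:
(1/ρ)|∂P/∂n| = fV + V²/R  →  V² + fR·V − fR·V_g = 0
With fR = 6.39×10⁻⁵ × 1052×10³ m = 67.2 m/s:
V = [−fR + √((fR)² + 4 fR V_g)]/2 = [−67.2 + √(67.2² + 4×67.2×49)]/2 = 32.9 m/s
Subgeostrophic (V < V_g = 49 m/s), as expected around a low.
Converting: 32.9 m/s × 3.6 = 120 km/h

120 km/h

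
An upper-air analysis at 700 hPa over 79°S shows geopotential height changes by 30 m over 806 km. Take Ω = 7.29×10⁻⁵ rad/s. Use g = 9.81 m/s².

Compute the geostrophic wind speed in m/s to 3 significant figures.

Coriolis parameter at 79°S:
f = 2Ω sin φ = 2 × 7.29×10⁻⁵ × sin 79° = 1.43×10⁻⁴ s⁻¹
Height gradient: |∂Z/∂n| = 30 m / 806000 m = 3.72×10⁻⁵
On a pressure surface, geostrophic balance gives V_g = (g/f)|∂Z/∂n|:
V_g = 9.81 × 3.72×10⁻⁵ / 1.43×10⁻⁴ = 2.55 m/s

2.55 m/s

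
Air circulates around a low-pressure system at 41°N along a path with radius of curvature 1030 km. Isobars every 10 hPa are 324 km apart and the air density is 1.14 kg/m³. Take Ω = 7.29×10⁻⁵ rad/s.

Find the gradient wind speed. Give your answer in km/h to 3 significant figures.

82.6 km/h

Coriolis parameter at 41°N:
f = 2Ω sin φ = 2 × 7.29×10⁻⁵ × sin 41° = 9.57×10⁻⁵ s⁻¹
Pressure gradient: |∂P/∂n| = 1000 Pa / 324000 m = 3.09×10⁻³ Pa/m
Geostrophic speed: V_g = |∂P/∂n|/(fρ) = 3.09×10⁻³/(9.57×10⁻⁵ × 1.14) = 28.3 m/s
Around a low, centrifugal force acts outward with Coriolis, so pressure-gradient force balances both:
(1/ρ)|∂P/∂n| = fV + V²/R  →  V² + fR·V − fR·V_g = 0
With fR = 9.57×10⁻⁵ × 1030×10³ m = 98.5 m/s:
V = [−fR + √((fR)² + 4 fR V_g)]/2 = [−98.5 + √(98.5² + 4×98.5×28.3)]/2 = 23 m/s
Subgeostrophic (V < V_g = 28.3 m/s), as expected around a low.
Converting: 23 m/s × 3.6 = 82.6 km/h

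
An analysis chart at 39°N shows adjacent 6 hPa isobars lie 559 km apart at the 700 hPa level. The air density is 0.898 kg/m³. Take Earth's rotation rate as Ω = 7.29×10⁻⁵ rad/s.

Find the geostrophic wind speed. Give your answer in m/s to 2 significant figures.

13 m/s

Coriolis parameter at 39°N:
f = 2Ω sin φ = 2 × 7.29×10⁻⁵ × sin 39° = 9.18×10⁻⁵ s⁻¹
Pressure gradient: |∂P/∂n| = 600 Pa / 559000 m = 1.07×10⁻³ Pa/m
Geostrophic balance (pressure-gradient force = Coriolis force):
V_g = (1/(fρ)) |∂P/∂n| = 1.07×10⁻³ / (9.18×10⁻⁵ × 0.898) = 13.0 m/s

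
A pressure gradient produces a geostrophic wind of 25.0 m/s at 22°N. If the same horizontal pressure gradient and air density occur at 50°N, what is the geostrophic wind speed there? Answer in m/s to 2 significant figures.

12 m/s

With the same pressure gradient and density, V_g ∝ 1/f ∝ 1/sin φ.
V₂ = V₁ · sin φ₁ / sin φ₂ = 25.0 × sin 22° / sin 50°
V₂ = 25.0 × 0.3746/0.7660 = 12 m/s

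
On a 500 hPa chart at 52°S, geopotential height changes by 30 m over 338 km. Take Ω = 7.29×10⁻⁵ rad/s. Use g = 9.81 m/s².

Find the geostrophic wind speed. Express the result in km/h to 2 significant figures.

Coriolis parameter at 52°S:
f = 2Ω sin φ = 2 × 7.29×10⁻⁵ × sin 52° = 1.15×10⁻⁴ s⁻¹
Height gradient: |∂Z/∂n| = 30 m / 338000 m = 8.88×10⁻⁵
On a pressure surface, geostrophic balance gives V_g = (g/f)|∂Z/∂n|:
V_g = 9.81 × 8.88×10⁻⁵ / 1.15×10⁻⁴ = 7.58 m/s
Converting: 7.58 m/s × 3.6 = 27 km/h

27 km/h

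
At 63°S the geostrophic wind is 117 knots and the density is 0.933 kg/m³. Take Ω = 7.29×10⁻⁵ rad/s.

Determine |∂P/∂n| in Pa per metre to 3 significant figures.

Coriolis parameter at 63°S:
f = 2Ω sin φ = 2 × 7.29×10⁻⁵ × sin 63° = 1.30×10⁻⁴ s⁻¹
Wind speed in SI: 117 knots = 60.2 m/s
Geostrophic balance rearranged: |∂P/∂n| = f ρ V_g
|∂P/∂n| = 1.30×10⁻⁴ × 0.933 × 60.2 = 7.30×10⁻³ Pa/m

7.30×10⁻³ Pa/m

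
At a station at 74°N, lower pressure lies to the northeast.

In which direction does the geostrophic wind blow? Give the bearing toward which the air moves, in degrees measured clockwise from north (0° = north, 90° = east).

135°

The pressure-gradient force points toward the northeast (bearing 045°).
Geostrophic balance: in the Northern Hemisphere the Coriolis force deflects motion to the right, so the geostrophic wind blows 90° to the right of the pressure-gradient force (low pressure on the left).
Rotating 045° by 90° clockwise gives 135° — the wind blows toward the southeast.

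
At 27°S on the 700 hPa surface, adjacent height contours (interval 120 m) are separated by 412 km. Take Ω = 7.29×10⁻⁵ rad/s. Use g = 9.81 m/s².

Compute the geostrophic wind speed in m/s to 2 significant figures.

43 m/s

Coriolis parameter at 27°S:
f = 2Ω sin φ = 2 × 7.29×10⁻⁵ × sin 27° = 6.62×10⁻⁵ s⁻¹
Height gradient: |∂Z/∂n| = 120 m / 412000 m = 2.91×10⁻⁴
On a pressure surface, geostrophic balance gives V_g = (g/f)|∂Z/∂n|:
V_g = 9.81 × 2.91×10⁻⁴ / 6.62×10⁻⁵ = 43.2 m/s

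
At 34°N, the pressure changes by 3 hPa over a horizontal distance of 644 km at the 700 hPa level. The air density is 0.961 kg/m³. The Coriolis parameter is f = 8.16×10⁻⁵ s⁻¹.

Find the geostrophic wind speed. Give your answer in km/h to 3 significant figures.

Pressure gradient: |∂P/∂n| = 300 Pa / 644000 m = 4.66×10⁻⁴ Pa/m
Geostrophic balance (pressure-gradient force = Coriolis force):
V_g = (1/(fρ)) |∂P/∂n| = 4.66×10⁻⁴ / (8.16×10⁻⁵ × 0.961) = 5.94 m/s
Converting: 5.94 m/s × 3.6 = 21.4 km/h

21.4 km/h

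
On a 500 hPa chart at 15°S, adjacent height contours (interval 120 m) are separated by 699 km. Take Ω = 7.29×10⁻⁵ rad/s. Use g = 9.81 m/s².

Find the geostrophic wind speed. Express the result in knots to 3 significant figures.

Coriolis parameter at 15°S:
f = 2Ω sin φ = 2 × 7.29×10⁻⁵ × sin 15° = 3.77×10⁻⁵ s⁻¹
Height gradient: |∂Z/∂n| = 120 m / 699000 m = 1.72×10⁻⁴
On a pressure surface, geostrophic balance gives V_g = (g/f)|∂Z/∂n|:
V_g = 9.81 × 1.72×10⁻⁴ / 3.77×10⁻⁵ = 44.6 m/s
Converting: 44.6 m/s × 1.944 = 86.8 knots

86.8 knots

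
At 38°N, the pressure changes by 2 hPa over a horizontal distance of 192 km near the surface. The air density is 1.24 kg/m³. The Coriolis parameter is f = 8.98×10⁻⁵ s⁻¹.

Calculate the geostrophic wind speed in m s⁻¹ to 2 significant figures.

9.4 m s⁻¹

Pressure gradient: |∂P/∂n| = 200 Pa / 192000 m = 1.04×10⁻³ Pa/m
Geostrophic balance (pressure-gradient force = Coriolis force):
V_g = (1/(fρ)) |∂P/∂n| = 1.04×10⁻³ / (8.98×10⁻⁵ × 1.24) = 9.35 m/s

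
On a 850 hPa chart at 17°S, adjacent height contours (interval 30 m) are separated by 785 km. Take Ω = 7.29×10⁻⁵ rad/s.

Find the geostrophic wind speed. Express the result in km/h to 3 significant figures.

31.7 km/h

Coriolis parameter at 17°S:
f = 2Ω sin φ = 2 × 7.29×10⁻⁵ × sin 17° = 4.26×10⁻⁵ s⁻¹
Height gradient: |∂Z/∂n| = 30 m / 785000 m = 3.82×10⁻⁵
On a pressure surface, geostrophic balance gives V_g = (g/f)|∂Z/∂n|:
V_g = 9.81 × 3.82×10⁻⁵ / 4.26×10⁻⁵ = 8.79 m/s
Converting: 8.79 m/s × 3.6 = 31.7 km/h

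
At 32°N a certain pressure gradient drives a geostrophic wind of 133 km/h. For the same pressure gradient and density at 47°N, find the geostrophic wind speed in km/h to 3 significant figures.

With the same pressure gradient and density, V_g ∝ 1/f ∝ 1/sin φ.
V₂ = V₁ · sin φ₁ / sin φ₂ = 133 × sin 32° / sin 47°
V₂ = 133 × 0.5299/0.7314 = 96.4 km/h

96.4 km/h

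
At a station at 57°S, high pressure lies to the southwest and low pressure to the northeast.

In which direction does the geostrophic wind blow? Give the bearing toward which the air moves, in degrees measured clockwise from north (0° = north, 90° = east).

315°

The pressure-gradient force points toward the northeast (bearing 045°).
Geostrophic balance: in the Southern Hemisphere the Coriolis force deflects motion to the left, so the geostrophic wind blows 90° to the left of the pressure-gradient force (low pressure on the right).
Rotating 045° by 90° counterclockwise gives 315° — the wind blows toward the northwest.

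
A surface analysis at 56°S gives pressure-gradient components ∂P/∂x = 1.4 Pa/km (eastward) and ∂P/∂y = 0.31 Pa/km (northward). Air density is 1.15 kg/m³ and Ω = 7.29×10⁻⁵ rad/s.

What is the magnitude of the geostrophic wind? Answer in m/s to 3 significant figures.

10.3 m/s

Coriolis parameter at 56°S:
f = 2Ω sin φ = 2 × 7.29×10⁻⁵ × sin 56° = 1.21×10⁻⁴ s⁻¹
In the Southern Hemisphere f is negative: f = −1.21×10⁻⁴ s⁻¹.
Component geostrophic relations (x east, y north):
u_g = −(1/(fρ)) ∂P/∂y,  v_g = (1/(fρ)) ∂P/∂x
u_g = −(0.31×10⁻³)/(−1.21×10⁻⁴ × 1.15) = 2.23 m/s;  v_g = (1.4×10⁻³)/(−1.21×10⁻⁴ × 1.15) = −10.1 m/s
|V_g| = √(u_g² + v_g²) = 10.3 m/s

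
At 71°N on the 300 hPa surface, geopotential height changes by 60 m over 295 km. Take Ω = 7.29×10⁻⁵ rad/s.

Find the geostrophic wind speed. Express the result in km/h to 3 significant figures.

Coriolis parameter at 71°N:
f = 2Ω sin φ = 2 × 7.29×10⁻⁵ × sin 71° = 1.38×10⁻⁴ s⁻¹
Height gradient: |∂Z/∂n| = 60 m / 295000 m = 2.03×10⁻⁴
On a pressure surface, geostrophic balance gives V_g = (g/f)|∂Z/∂n|:
V_g = 9.81 × 2.03×10⁻⁴ / 1.38×10⁻⁴ = 14.5 m/s
Converting: 14.5 m/s × 3.6 = 52.1 km/h

52.1 km/h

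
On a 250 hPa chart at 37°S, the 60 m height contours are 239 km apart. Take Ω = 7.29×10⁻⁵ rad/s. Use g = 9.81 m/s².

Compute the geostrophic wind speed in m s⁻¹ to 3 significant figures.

Coriolis parameter at 37°S:
f = 2Ω sin φ = 2 × 7.29×10⁻⁵ × sin 37° = 8.77×10⁻⁵ s⁻¹
Height gradient: |∂Z/∂n| = 60 m / 239000 m = 2.51×10⁻⁴
On a pressure surface, geostrophic balance gives V_g = (g/f)|∂Z/∂n|:
V_g = 9.81 × 2.51×10⁻⁴ / 8.77×10⁻⁵ = 28.1 m/s

28.1 m s⁻¹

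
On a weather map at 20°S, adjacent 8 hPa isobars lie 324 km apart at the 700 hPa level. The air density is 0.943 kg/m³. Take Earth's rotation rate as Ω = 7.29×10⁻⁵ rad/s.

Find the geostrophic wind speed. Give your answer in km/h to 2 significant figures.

190 km/h

Coriolis parameter at 20°S:
f = 2Ω sin φ = 2 × 7.29×10⁻⁵ × sin 20° = 4.99×10⁻⁵ s⁻¹
Pressure gradient: |∂P/∂n| = 800 Pa / 324000 m = 2.47×10⁻³ Pa/m
Geostrophic balance (pressure-gradient force = Coriolis force):
V_g = (1/(fρ)) |∂P/∂n| = 2.47×10⁻³ / (4.99×10⁻⁵ × 0.943) = 52.5 m/s
Converting: 52.5 m/s × 3.6 = 190 km/h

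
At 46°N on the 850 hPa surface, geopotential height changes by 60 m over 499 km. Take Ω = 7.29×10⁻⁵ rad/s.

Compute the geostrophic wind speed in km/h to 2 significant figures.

Coriolis parameter at 46°N:
f = 2Ω sin φ = 2 × 7.29×10⁻⁵ × sin 46° = 1.05×10⁻⁴ s⁻¹
Height gradient: |∂Z/∂n| = 60 m / 499000 m = 1.20×10⁻⁴
On a pressure surface, geostrophic balance gives V_g = (g/f)|∂Z/∂n|:
V_g = 9.81 × 1.20×10⁻⁴ / 1.05×10⁻⁴ = 11.2 m/s
Converting: 11.2 m/s × 3.6 = 40 km/h

40 km/h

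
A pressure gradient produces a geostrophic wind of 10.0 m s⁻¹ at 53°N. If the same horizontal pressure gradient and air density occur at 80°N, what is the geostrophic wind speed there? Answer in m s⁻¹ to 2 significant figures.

8.1 m s⁻¹

With the same pressure gradient and density, V_g ∝ 1/f ∝ 1/sin φ.
V₂ = V₁ · sin φ₁ / sin φ₂ = 10.0 × sin 53° / sin 80°
V₂ = 10.0 × 0.7986/0.9848 = 8.1 m s⁻¹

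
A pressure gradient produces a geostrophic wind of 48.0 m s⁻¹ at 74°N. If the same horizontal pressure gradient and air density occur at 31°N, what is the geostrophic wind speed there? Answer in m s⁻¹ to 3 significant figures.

With the same pressure gradient and density, V_g ∝ 1/f ∝ 1/sin φ.
V₂ = V₁ · sin φ₁ / sin φ₂ = 48.0 × sin 74° / sin 31°
V₂ = 48.0 × 0.9613/0.5150 = 89.6 m s⁻¹

89.6 m s⁻¹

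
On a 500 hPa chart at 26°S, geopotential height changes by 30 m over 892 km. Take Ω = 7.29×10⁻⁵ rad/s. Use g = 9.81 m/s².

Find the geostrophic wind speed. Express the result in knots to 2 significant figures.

Coriolis parameter at 26°S:
f = 2Ω sin φ = 2 × 7.29×10⁻⁵ × sin 26° = 6.39×10⁻⁵ s⁻¹
Height gradient: |∂Z/∂n| = 30 m / 892000 m = 3.36×10⁻⁵
On a pressure surface, geostrophic balance gives V_g = (g/f)|∂Z/∂n|:
V_g = 9.81 × 3.36×10⁻⁵ / 6.39×10⁻⁵ = 5.16 m/s
Converting: 5.16 m/s × 1.944 = 10 knots

10 knots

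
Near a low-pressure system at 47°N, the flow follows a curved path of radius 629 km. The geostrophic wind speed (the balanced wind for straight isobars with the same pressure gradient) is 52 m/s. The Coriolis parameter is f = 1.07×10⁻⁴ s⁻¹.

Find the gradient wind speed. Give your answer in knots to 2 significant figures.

Around a low, centrifugal force acts outward with Coriolis, so pressure-gradient force balances both:
(1/ρ)|∂P/∂n| = fV + V²/R  →  V² + fR·V − fR·V_g = 0
With fR = 1.07×10⁻⁴ × 629×10³ m = 67.3 m/s:
V = [−fR + √((fR)² + 4 fR V_g)]/2 = [−67.3 + √(67.3² + 4×67.3×52)]/2 = 34.4 m/s
Subgeostrophic (V < V_g = 52 m/s), as expected around a low.
Converting: 34.4 m/s × 1.944 = 67 knots

67 knots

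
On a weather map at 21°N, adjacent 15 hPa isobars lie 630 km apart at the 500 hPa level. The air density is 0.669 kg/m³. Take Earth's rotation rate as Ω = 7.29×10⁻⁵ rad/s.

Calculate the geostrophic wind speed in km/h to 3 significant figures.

Coriolis parameter at 21°N:
f = 2Ω sin φ = 2 × 7.29×10⁻⁵ × sin 21° = 5.23×10⁻⁵ s⁻¹
Pressure gradient: |∂P/∂n| = 1500 Pa / 630000 m = 2.38×10⁻³ Pa/m
Geostrophic balance (pressure-gradient force = Coriolis force):
V_g = (1/(fρ)) |∂P/∂n| = 2.38×10⁻³ / (5.23×10⁻⁵ × 0.669) = 68.1 m/s
Converting: 68.1 m/s × 3.6 = 245 km/h

245 km/h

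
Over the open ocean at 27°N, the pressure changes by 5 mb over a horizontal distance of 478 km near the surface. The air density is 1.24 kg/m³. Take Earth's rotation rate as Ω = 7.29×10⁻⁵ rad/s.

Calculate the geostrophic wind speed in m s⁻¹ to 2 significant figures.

Coriolis parameter at 27°N:
f = 2Ω sin φ = 2 × 7.29×10⁻⁵ × sin 27° = 6.62×10⁻⁵ s⁻¹
Pressure gradient: |∂P/∂n| = 500 Pa / 478000 m = 1.05×10⁻³ Pa/m
Geostrophic balance (pressure-gradient force = Coriolis force):
V_g = (1/(fρ)) |∂P/∂n| = 1.05×10⁻³ / (6.62×10⁻⁵ × 1.24) = 12.7 m/s

13 m s⁻¹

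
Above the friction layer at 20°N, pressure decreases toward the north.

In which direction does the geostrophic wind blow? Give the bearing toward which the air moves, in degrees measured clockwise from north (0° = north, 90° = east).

The pressure-gradient force points toward the north (bearing 000°).
Geostrophic balance: in the Northern Hemisphere the Coriolis force deflects motion to the right, so the geostrophic wind blows 90° to the right of the pressure-gradient force (low pressure on the left).
Rotating 000° by 90° clockwise gives 090° — the wind blows toward the east.

090°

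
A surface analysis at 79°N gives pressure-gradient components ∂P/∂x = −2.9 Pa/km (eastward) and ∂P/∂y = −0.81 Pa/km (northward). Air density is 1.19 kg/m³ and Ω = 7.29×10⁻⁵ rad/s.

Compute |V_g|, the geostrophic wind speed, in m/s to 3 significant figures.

17.7 m/s

Coriolis parameter at 79°N:
f = 2Ω sin φ = 2 × 7.29×10⁻⁵ × sin 79° = 1.43×10⁻⁴ s⁻¹
Component geostrophic relations (x east, y north):
u_g = −(1/(fρ)) ∂P/∂y,  v_g = (1/(fρ)) ∂P/∂x
u_g = −(−0.81×10⁻³)/(1.43×10⁻⁴ × 1.19) = 4.76 m/s;  v_g = (−2.9×10⁻³)/(1.43×10⁻⁴ × 1.19) = −17.0 m/s
|V_g| = √(u_g² + v_g²) = 17.7 m/s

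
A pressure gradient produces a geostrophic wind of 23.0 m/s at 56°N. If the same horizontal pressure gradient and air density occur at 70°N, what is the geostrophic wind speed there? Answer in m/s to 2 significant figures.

With the same pressure gradient and density, V_g ∝ 1/f ∝ 1/sin φ.
V₂ = V₁ · sin φ₁ / sin φ₂ = 23.0 × sin 56° / sin 70°
V₂ = 23.0 × 0.8290/0.9397 = 20 m/s

20 m/s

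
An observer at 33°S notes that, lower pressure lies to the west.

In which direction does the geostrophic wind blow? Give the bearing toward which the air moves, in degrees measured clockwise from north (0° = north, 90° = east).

The pressure-gradient force points toward the west (bearing 270°).
Geostrophic balance: in the Southern Hemisphere the Coriolis force deflects motion to the left, so the geostrophic wind blows 90° to the left of the pressure-gradient force (low pressure on the right).
Rotating 270° by 90° counterclockwise gives 180° — the wind blows toward the south.

180°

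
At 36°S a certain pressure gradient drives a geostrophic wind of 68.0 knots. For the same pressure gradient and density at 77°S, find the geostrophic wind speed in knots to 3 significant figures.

41.0 knots

With the same pressure gradient and density, V_g ∝ 1/f ∝ 1/sin φ.
V₂ = V₁ · sin φ₁ / sin φ₂ = 68.0 × sin 36° / sin 77°
V₂ = 68.0 × 0.5878/0.9744 = 41.0 knots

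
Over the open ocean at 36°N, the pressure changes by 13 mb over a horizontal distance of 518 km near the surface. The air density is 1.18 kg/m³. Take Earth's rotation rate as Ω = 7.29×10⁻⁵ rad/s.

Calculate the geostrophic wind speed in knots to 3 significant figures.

Coriolis parameter at 36°N:
f = 2Ω sin φ = 2 × 7.29×10⁻⁵ × sin 36° = 8.57×10⁻⁵ s⁻¹
Pressure gradient: |∂P/∂n| = 1300 Pa / 518000 m = 2.51×10⁻³ Pa/m
Geostrophic balance (pressure-gradient force = Coriolis force):
V_g = (1/(fρ)) |∂P/∂n| = 2.51×10⁻³ / (8.57×10⁻⁵ × 1.18) = 24.8 m/s
Converting: 24.8 m/s × 1.944 = 48.2 knots

48.2 knots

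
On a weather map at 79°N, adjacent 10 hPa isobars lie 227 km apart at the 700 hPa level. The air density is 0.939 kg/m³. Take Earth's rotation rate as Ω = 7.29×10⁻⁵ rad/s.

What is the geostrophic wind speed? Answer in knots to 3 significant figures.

Coriolis parameter at 79°N:
f = 2Ω sin φ = 2 × 7.29×10⁻⁵ × sin 79° = 1.43×10⁻⁴ s⁻¹
Pressure gradient: |∂P/∂n| = 1000 Pa / 227000 m = 4.41×10⁻³ Pa/m
Geostrophic balance (pressure-gradient force = Coriolis force):
V_g = (1/(fρ)) |∂P/∂n| = 4.41×10⁻³ / (1.43×10⁻⁴ × 0.939) = 32.8 m/s
Converting: 32.8 m/s × 1.944 = 63.7 knots

63.7 knots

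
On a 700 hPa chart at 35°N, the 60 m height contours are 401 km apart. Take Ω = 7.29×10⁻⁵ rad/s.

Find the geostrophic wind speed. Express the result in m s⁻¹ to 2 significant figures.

Coriolis parameter at 35°N:
f = 2Ω sin φ = 2 × 7.29×10⁻⁵ × sin 35° = 8.36×10⁻⁵ s⁻¹
Height gradient: |∂Z/∂n| = 60 m / 401000 m = 1.50×10⁻⁴
On a pressure surface, geostrophic balance gives V_g = (g/f)|∂Z/∂n|:
V_g = 9.81 × 1.50×10⁻⁴ / 8.36×10⁻⁵ = 17.6 m/s

18 m s⁻¹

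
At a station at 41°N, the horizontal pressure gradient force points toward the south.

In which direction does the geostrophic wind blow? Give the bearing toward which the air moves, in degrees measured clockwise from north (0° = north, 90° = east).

270°

The pressure-gradient force points toward the south (bearing 180°).
Geostrophic balance: in the Northern Hemisphere the Coriolis force deflects motion to the right, so the geostrophic wind blows 90° to the right of the pressure-gradient force (low pressure on the left).
Rotating 180° by 90° clockwise gives 270° — the wind blows toward the west.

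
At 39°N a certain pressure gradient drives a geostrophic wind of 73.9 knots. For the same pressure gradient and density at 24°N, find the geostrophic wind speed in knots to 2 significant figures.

110 knots

With the same pressure gradient and density, V_g ∝ 1/f ∝ 1/sin φ.
V₂ = V₁ · sin φ₁ / sin φ₂ = 73.9 × sin 39° / sin 24°
V₂ = 73.9 × 0.6293/0.4067 = 110 knots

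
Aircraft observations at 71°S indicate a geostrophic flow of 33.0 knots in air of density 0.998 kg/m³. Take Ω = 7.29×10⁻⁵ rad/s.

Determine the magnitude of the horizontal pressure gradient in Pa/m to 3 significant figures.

Coriolis parameter at 71°S:
f = 2Ω sin φ = 2 × 7.29×10⁻⁵ × sin 71° = 1.38×10⁻⁴ s⁻¹
Wind speed in SI: 33.0 knots = 17.0 m/s
Geostrophic balance rearranged: |∂P/∂n| = f ρ V_g
|∂P/∂n| = 1.38×10⁻⁴ × 0.998 × 17.0 = 2.34×10⁻³ Pa/m

2.34×10⁻³ Pa/m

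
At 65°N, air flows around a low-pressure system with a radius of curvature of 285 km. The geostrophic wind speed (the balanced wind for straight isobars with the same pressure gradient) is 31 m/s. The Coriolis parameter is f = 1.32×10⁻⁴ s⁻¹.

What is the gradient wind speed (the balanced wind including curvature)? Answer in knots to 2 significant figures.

Around a low, centrifugal force acts outward with Coriolis, so pressure-gradient force balances both:
(1/ρ)|∂P/∂n| = fV + V²/R  →  V² + fR·V − fR·V_g = 0
With fR = 1.32×10⁻⁴ × 285×10³ m = 37.6 m/s:
V = [−fR + √((fR)² + 4 fR V_g)]/2 = [−37.6 + √(37.6² + 4×37.6×31)]/2 = 20.2 m/s
Subgeostrophic (V < V_g = 31 m/s), as expected around a low.
Converting: 20.2 m/s × 1.944 = 39 knots

39 knots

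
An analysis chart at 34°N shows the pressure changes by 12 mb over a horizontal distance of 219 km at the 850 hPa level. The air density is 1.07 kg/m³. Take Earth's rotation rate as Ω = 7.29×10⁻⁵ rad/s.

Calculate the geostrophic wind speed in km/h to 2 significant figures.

230 km/h

Coriolis parameter at 34°N:
f = 2Ω sin φ = 2 × 7.29×10⁻⁵ × sin 34° = 8.15×10⁻⁵ s⁻¹
Pressure gradient: |∂P/∂n| = 1200 Pa / 219000 m = 5.48×10⁻³ Pa/m
Geostrophic balance (pressure-gradient force = Coriolis force):
V_g = (1/(fρ)) |∂P/∂n| = 5.48×10⁻³ / (8.15×10⁻⁵ × 1.07) = 62.8 m/s
Converting: 62.8 m/s × 3.6 = 230 km/h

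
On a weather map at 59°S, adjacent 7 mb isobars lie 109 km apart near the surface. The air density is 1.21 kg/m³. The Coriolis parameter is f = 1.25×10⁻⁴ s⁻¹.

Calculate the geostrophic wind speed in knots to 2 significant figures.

Pressure gradient: |∂P/∂n| = 700 Pa / 109000 m = 6.42×10⁻³ Pa/m
Geostrophic balance (pressure-gradient force = Coriolis force):
V_g = (1/(fρ)) |∂P/∂n| = 6.42×10⁻³ / (1.25×10⁻⁴ × 1.21) = 42.5 m/s
Converting: 42.5 m/s × 1.944 = 83 knots

83 knots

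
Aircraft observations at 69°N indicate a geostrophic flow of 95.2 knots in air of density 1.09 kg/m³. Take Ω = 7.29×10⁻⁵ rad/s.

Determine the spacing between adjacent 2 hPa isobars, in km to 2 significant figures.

Coriolis parameter at 69°N:
f = 2Ω sin φ = 2 × 7.29×10⁻⁵ × sin 69° = 1.36×10⁻⁴ s⁻¹
Wind speed in SI: 95.2 knots = 49.0 m/s
Geostrophic balance rearranged: |∂P/∂n| = f ρ V_g
|∂P/∂n| = 1.36×10⁻⁴ × 1.09 × 49.0 = 7.27×10⁻³ Pa/m
Isobar spacing: Δn = ΔP/|∂P/∂n| = 200 Pa / 7.27×10⁻³ Pa/m = 27524 m ≈ 28 km

28 km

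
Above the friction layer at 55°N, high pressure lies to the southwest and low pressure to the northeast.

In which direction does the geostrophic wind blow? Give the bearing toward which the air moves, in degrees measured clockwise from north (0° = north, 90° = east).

135°

The pressure-gradient force points toward the northeast (bearing 045°).
Geostrophic balance: in the Northern Hemisphere the Coriolis force deflects motion to the right, so the geostrophic wind blows 90° to the right of the pressure-gradient force (low pressure on the left).
Rotating 045° by 90° clockwise gives 135° — the wind blows toward the southeast.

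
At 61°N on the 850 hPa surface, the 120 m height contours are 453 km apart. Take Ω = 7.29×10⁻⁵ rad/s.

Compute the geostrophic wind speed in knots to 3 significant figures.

Coriolis parameter at 61°N:
f = 2Ω sin φ = 2 × 7.29×10⁻⁵ × sin 61° = 1.28×10⁻⁴ s⁻¹
Height gradient: |∂Z/∂n| = 120 m / 453000 m = 2.65×10⁻⁴
On a pressure surface, geostrophic balance gives V_g = (g/f)|∂Z/∂n|:
V_g = 9.81 × 2.65×10⁻⁴ / 1.28×10⁻⁴ = 20.4 m/s
Converting: 20.4 m/s × 1.944 = 39.6 knots

39.6 knots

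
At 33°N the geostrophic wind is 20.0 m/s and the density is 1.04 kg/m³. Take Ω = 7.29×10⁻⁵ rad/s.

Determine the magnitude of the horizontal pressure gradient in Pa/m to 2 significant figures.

Coriolis parameter at 33°N:
f = 2Ω sin φ = 2 × 7.29×10⁻⁵ × sin 33° = 7.94×10⁻⁵ s⁻¹
Geostrophic balance rearranged: |∂P/∂n| = f ρ V_g
|∂P/∂n| = 7.94×10⁻⁵ × 1.04 × 20.0 = 1.65×10⁻³ Pa/m

1.7×10⁻³ Pa/m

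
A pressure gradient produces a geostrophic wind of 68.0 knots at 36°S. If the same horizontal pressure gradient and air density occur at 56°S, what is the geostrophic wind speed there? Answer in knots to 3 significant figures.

48.2 knots

With the same pressure gradient and density, V_g ∝ 1/f ∝ 1/sin φ.
V₂ = V₁ · sin φ₁ / sin φ₂ = 68.0 × sin 36° / sin 56°
V₂ = 68.0 × 0.5878/0.8290 = 48.2 knots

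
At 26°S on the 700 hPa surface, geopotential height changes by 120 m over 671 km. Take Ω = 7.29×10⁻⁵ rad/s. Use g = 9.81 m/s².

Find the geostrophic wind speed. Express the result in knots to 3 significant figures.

Coriolis parameter at 26°S:
f = 2Ω sin φ = 2 × 7.29×10⁻⁵ × sin 26° = 6.39×10⁻⁵ s⁻¹
Height gradient: |∂Z/∂n| = 120 m / 671000 m = 1.79×10⁻⁴
On a pressure surface, geostrophic balance gives V_g = (g/f)|∂Z/∂n|:
V_g = 9.81 × 1.79×10⁻⁴ / 6.39×10⁻⁵ = 27.4 m/s
Converting: 27.4 m/s × 1.944 = 53.4 knots

53.4 knots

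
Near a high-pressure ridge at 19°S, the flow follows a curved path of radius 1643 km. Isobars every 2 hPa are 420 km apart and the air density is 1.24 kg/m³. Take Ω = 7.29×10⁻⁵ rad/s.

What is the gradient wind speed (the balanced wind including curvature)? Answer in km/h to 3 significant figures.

33.0 km/h

Coriolis parameter at 19°S:
f = 2Ω sin φ = 2 × 7.29×10⁻⁵ × sin 19° = 4.75×10⁻⁵ s⁻¹
Pressure gradient: |∂P/∂n| = 200 Pa / 420000 m = 4.76×10⁻⁴ Pa/m
Geostrophic speed: V_g = |∂P/∂n|/(fρ) = 4.76×10⁻⁴/(4.75×10⁻⁵ × 1.24) = 8.09 m/s
Around a high, pressure-gradient force acts outward with centrifugal, so Coriolis balances both:
fV = (1/ρ)|∂P/∂n| + V²/R  →  V² − fR·V + fR·V_g = 0
With fR = 4.75×10⁻⁵ × 1643×10³ m = 78.0 m/s:
V = [fR − √((fR)² − 4 fR V_g)]/2 = [78.0 − √(78.0² − 4×78.0×8.09)]/2 = 9.17 m/s
Supergeostrophic (V > V_g = 8.09 m/s), as expected around a high.
Converting: 9.17 m/s × 3.6 = 33.0 km/h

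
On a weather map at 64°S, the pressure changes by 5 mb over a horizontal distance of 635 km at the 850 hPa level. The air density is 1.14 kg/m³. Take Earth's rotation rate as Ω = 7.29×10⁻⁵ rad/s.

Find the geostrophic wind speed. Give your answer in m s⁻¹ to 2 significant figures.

Coriolis parameter at 64°S:
f = 2Ω sin φ = 2 × 7.29×10⁻⁵ × sin 64° = 1.31×10⁻⁴ s⁻¹
Pressure gradient: |∂P/∂n| = 500 Pa / 635000 m = 7.87×10⁻⁴ Pa/m
Geostrophic balance (pressure-gradient force = Coriolis force):
V_g = (1/(fρ)) |∂P/∂n| = 7.87×10⁻⁴ / (1.31×10⁻⁴ × 1.14) = 5.27 m/s

5.3 m s⁻¹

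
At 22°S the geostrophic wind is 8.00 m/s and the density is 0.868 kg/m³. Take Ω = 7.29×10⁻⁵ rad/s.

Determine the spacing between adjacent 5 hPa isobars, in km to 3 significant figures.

Coriolis parameter at 22°S:
f = 2Ω sin φ = 2 × 7.29×10⁻⁵ × sin 22° = 5.46×10⁻⁵ s⁻¹
Geostrophic balance rearranged: |∂P/∂n| = f ρ V_g
|∂P/∂n| = 5.46×10⁻⁵ × 0.868 × 8.00 = 3.79×10⁻⁴ Pa/m
Isobar spacing: Δn = ΔP/|∂P/∂n| = 500 Pa / 3.79×10⁻⁴ Pa/m = 1318340 m ≈ 1320 km

1320 km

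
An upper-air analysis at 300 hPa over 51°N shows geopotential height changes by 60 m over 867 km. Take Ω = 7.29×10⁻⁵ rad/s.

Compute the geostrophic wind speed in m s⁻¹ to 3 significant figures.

5.99 m s⁻¹

Coriolis parameter at 51°N:
f = 2Ω sin φ = 2 × 7.29×10⁻⁵ × sin 51° = 1.13×10⁻⁴ s⁻¹
Height gradient: |∂Z/∂n| = 60 m / 867000 m = 6.92×10⁻⁵
On a pressure surface, geostrophic balance gives V_g = (g/f)|∂Z/∂n|:
V_g = 9.81 × 6.92×10⁻⁵ / 1.13×10⁻⁴ = 5.99 m/s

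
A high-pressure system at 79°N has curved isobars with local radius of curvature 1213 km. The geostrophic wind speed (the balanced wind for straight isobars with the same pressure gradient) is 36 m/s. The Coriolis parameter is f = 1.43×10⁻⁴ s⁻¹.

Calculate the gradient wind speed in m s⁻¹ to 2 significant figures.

51 m s⁻¹

Around a high, pressure-gradient force acts outward with centrifugal, so Coriolis balances both:
fV = (1/ρ)|∂P/∂n| + V²/R  →  V² − fR·V + fR·V_g = 0
With fR = 1.43×10⁻⁴ × 1213×10³ m = 173 m/s:
V = [fR − √((fR)² − 4 fR V_g)]/2 = [173 − √(173² − 4×173×36)]/2 = 51 m/s
Supergeostrophic (V > V_g = 36 m/s), as expected around a high.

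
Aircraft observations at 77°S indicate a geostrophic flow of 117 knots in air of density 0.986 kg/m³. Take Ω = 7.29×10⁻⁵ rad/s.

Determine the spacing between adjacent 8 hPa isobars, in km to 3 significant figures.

94.9 km

Coriolis parameter at 77°S:
f = 2Ω sin φ = 2 × 7.29×10⁻⁵ × sin 77° = 1.42×10⁻⁴ s⁻¹
Wind speed in SI: 117 knots = 60.2 m/s
Geostrophic balance rearranged: |∂P/∂n| = f ρ V_g
|∂P/∂n| = 1.42×10⁻⁴ × 0.986 × 60.2 = 8.43×10⁻³ Pa/m
Isobar spacing: Δn = ΔP/|∂P/∂n| = 800 Pa / 8.43×10⁻³ Pa/m = 94887 m ≈ 94.9 km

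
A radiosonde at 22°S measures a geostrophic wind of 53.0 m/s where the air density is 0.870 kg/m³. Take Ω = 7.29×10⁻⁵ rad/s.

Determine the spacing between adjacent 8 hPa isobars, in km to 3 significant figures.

Coriolis parameter at 22°S:
f = 2Ω sin φ = 2 × 7.29×10⁻⁵ × sin 22° = 5.46×10⁻⁵ s⁻¹
Geostrophic balance rearranged: |∂P/∂n| = f ρ V_g
|∂P/∂n| = 5.46×10⁻⁵ × 0.870 × 53.0 = 2.52×10⁻³ Pa/m
Isobar spacing: Δn = ΔP/|∂P/∂n| = 800 Pa / 2.52×10⁻³ Pa/m = 317660 m ≈ 318 km

318 km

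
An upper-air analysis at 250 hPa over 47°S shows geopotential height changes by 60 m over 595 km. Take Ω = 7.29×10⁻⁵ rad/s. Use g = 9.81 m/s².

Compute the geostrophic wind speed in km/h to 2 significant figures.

33 km/h

Coriolis parameter at 47°S:
f = 2Ω sin φ = 2 × 7.29×10⁻⁵ × sin 47° = 1.07×10⁻⁴ s⁻¹
Height gradient: |∂Z/∂n| = 60 m / 595000 m = 1.01×10⁻⁴
On a pressure surface, geostrophic balance gives V_g = (g/f)|∂Z/∂n|:
V_g = 9.81 × 1.01×10⁻⁴ / 1.07×10⁻⁴ = 9.28 m/s
Converting: 9.28 m/s × 3.6 = 33 km/h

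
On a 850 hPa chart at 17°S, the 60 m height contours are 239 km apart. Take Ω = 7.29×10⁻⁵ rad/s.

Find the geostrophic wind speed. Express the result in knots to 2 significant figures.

110 knots

Coriolis parameter at 17°S:
f = 2Ω sin φ = 2 × 7.29×10⁻⁵ × sin 17° = 4.26×10⁻⁵ s⁻¹
Height gradient: |∂Z/∂n| = 60 m / 239000 m = 2.51×10⁻⁴
On a pressure surface, geostrophic balance gives V_g = (g/f)|∂Z/∂n|:
V_g = 9.81 × 2.51×10⁻⁴ / 4.26×10⁻⁵ = 57.8 m/s
Converting: 57.8 m/s × 1.944 = 110 knots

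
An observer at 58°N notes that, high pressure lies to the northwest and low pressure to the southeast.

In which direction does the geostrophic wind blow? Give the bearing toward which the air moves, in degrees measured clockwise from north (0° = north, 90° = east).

225°

The pressure-gradient force points toward the southeast (bearing 135°).
Geostrophic balance: in the Northern Hemisphere the Coriolis force deflects motion to the right, so the geostrophic wind blows 90° to the right of the pressure-gradient force (low pressure on the left).
Rotating 135° by 90° clockwise gives 225° — the wind blows toward the southwest.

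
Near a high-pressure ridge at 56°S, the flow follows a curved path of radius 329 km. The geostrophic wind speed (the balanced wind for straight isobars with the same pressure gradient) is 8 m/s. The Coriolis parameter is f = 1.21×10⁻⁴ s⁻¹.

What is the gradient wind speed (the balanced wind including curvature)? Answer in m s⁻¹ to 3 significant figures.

Around a high, pressure-gradient force acts outward with centrifugal, so Coriolis balances both:
fV = (1/ρ)|∂P/∂n| + V²/R  →  V² − fR·V + fR·V_g = 0
With fR = 1.21×10⁻⁴ × 329×10³ m = 39.8 m/s:
V = [fR − √((fR)² − 4 fR V_g)]/2 = [39.8 − √(39.8² − 4×39.8×8)]/2 = 11.1 m/s
Supergeostrophic (V > V_g = 8 m/s), as expected around a high.

11.1 m s⁻¹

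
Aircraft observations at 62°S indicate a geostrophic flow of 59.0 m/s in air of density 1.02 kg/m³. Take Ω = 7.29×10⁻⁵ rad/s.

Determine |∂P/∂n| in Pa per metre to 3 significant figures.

Coriolis parameter at 62°S:
f = 2Ω sin φ = 2 × 7.29×10⁻⁵ × sin 62° = 1.29×10⁻⁴ s⁻¹
Geostrophic balance rearranged: |∂P/∂n| = f ρ V_g
|∂P/∂n| = 1.29×10⁻⁴ × 1.02 × 59.0 = 7.75×10⁻³ Pa/m

7.75×10⁻³ Pa/m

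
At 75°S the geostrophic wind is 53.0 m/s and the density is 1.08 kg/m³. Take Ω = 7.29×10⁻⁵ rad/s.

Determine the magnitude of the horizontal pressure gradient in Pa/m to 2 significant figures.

Coriolis parameter at 75°S:
f = 2Ω sin φ = 2 × 7.29×10⁻⁵ × sin 75° = 1.41×10⁻⁴ s⁻¹
Geostrophic balance rearranged: |∂P/∂n| = f ρ V_g
|∂P/∂n| = 1.41×10⁻⁴ × 1.08 × 53.0 = 8.06×10⁻³ Pa/m

8.1×10⁻³ Pa/m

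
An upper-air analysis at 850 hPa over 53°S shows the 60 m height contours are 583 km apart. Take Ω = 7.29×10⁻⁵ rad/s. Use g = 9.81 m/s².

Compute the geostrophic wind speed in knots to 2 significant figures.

17 knots

Coriolis parameter at 53°S:
f = 2Ω sin φ = 2 × 7.29×10⁻⁵ × sin 53° = 1.16×10⁻⁴ s⁻¹
Height gradient: |∂Z/∂n| = 60 m / 583000 m = 1.03×10⁻⁴
On a pressure surface, geostrophic balance gives V_g = (g/f)|∂Z/∂n|:
V_g = 9.81 × 1.03×10⁻⁴ / 1.16×10⁻⁴ = 8.67 m/s
Converting: 8.67 m/s × 1.944 = 17 knots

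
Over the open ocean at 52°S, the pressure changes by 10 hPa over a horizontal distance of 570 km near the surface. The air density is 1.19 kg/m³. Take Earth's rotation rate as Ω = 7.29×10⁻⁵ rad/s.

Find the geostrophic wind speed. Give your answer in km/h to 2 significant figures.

Coriolis parameter at 52°S:
f = 2Ω sin φ = 2 × 7.29×10⁻⁵ × sin 52° = 1.15×10⁻⁴ s⁻¹
Pressure gradient: |∂P/∂n| = 1000 Pa / 570000 m = 1.75×10⁻³ Pa/m
Geostrophic balance (pressure-gradient force = Coriolis force):
V_g = (1/(fρ)) |∂P/∂n| = 1.75×10⁻³ / (1.15×10⁻⁴ × 1.19) = 12.8 m/s
Converting: 12.8 m/s × 3.6 = 46 km/h

46 km/h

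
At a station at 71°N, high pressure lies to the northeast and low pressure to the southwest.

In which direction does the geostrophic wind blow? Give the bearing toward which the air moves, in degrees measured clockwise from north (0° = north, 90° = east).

The pressure-gradient force points toward the southwest (bearing 225°).
Geostrophic balance: in the Northern Hemisphere the Coriolis force deflects motion to the right, so the geostrophic wind blows 90° to the right of the pressure-gradient force (low pressure on the left).
Rotating 225° by 90° clockwise gives 315° — the wind blows toward the northwest.

315°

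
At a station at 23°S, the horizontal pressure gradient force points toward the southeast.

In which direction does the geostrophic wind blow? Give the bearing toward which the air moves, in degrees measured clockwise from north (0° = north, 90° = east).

The pressure-gradient force points toward the southeast (bearing 135°).
Geostrophic balance: in the Southern Hemisphere the Coriolis force deflects motion to the left, so the geostrophic wind blows 90° to the left of the pressure-gradient force (low pressure on the right).
Rotating 135° by 90° counterclockwise gives 045° — the wind blows toward the northeast.

045°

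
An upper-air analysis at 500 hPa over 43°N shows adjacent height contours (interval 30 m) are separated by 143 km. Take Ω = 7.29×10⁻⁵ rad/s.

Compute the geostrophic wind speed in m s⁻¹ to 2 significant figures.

Coriolis parameter at 43°N:
f = 2Ω sin φ = 2 × 7.29×10⁻⁵ × sin 43° = 9.94×10⁻⁵ s⁻¹
Height gradient: |∂Z/∂n| = 30 m / 143000 m = 2.10×10⁻⁴
On a pressure surface, geostrophic balance gives V_g = (g/f)|∂Z/∂n|:
V_g = 9.81 × 2.10×10⁻⁴ / 9.94×10⁻⁵ = 20.7 m/s

21 m s⁻¹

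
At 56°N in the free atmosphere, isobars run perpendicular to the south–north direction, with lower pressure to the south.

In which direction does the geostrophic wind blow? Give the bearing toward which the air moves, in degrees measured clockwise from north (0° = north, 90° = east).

270°

The pressure-gradient force points toward the south (bearing 180°).
Geostrophic balance: in the Northern Hemisphere the Coriolis force deflects motion to the right, so the geostrophic wind blows 90° to the right of the pressure-gradient force (low pressure on the left).
Rotating 180° by 90° clockwise gives 270° — the wind blows toward the west.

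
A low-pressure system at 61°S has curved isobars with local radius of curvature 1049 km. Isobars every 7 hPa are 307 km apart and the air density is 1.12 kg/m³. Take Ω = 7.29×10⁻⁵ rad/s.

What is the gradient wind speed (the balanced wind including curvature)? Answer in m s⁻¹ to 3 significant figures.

14.4 m s⁻¹

Coriolis parameter at 61°S:
f = 2Ω sin φ = 2 × 7.29×10⁻⁵ × sin 61° = 1.28×10⁻⁴ s⁻¹
Pressure gradient: |∂P/∂n| = 700 Pa / 307000 m = 2.28×10⁻³ Pa/m
Geostrophic speed: V_g = |∂P/∂n|/(fρ) = 2.28×10⁻³/(1.28×10⁻⁴ × 1.12) = 16.0 m/s
Around a low, centrifugal force acts outward with Coriolis, so pressure-gradient force balances both:
(1/ρ)|∂P/∂n| = fV + V²/R  →  V² + fR·V − fR·V_g = 0
With fR = 1.28×10⁻⁴ × 1049×10³ m = 134 m/s:
V = [−fR + √((fR)² + 4 fR V_g)]/2 = [−134 + √(134² + 4×134×16)]/2 = 14.4 m/s
Subgeostrophic (V < V_g = 16 m/s), as expected around a low.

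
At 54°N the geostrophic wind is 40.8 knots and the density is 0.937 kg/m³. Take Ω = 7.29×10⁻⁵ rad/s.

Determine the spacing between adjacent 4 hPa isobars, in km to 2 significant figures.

170 km

Coriolis parameter at 54°N:
f = 2Ω sin φ = 2 × 7.29×10⁻⁵ × sin 54° = 1.18×10⁻⁴ s⁻¹
Wind speed in SI: 40.8 knots = 21.0 m/s
Geostrophic balance rearranged: |∂P/∂n| = f ρ V_g
|∂P/∂n| = 1.18×10⁻⁴ × 0.937 × 21.0 = 2.32×10⁻³ Pa/m
Isobar spacing: Δn = ΔP/|∂P/∂n| = 400 Pa / 2.32×10⁻³ Pa/m = 172428 m ≈ 170 km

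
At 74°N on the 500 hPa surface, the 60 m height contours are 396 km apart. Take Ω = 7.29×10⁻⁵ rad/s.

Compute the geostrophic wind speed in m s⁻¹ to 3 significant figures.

Coriolis parameter at 74°N:
f = 2Ω sin φ = 2 × 7.29×10⁻⁵ × sin 74° = 1.40×10⁻⁴ s⁻¹
Height gradient: |∂Z/∂n| = 60 m / 396000 m = 1.52×10⁻⁴
On a pressure surface, geostrophic balance gives V_g = (g/f)|∂Z/∂n|:
V_g = 9.81 × 1.52×10⁻⁴ / 1.40×10⁻⁴ = 10.6 m/s

10.6 m s⁻¹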